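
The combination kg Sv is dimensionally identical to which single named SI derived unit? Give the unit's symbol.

J

Sv = m²·s⁻².
Combining: kg·Sv = kg · (m²·s⁻²) = kg·m²·s⁻².
kg·m²·s⁻² is the base-SI form of the joule.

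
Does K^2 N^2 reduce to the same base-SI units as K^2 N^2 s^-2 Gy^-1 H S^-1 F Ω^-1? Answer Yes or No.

No

Left side:
  N = kg·m·s⁻².
  So N² = kg²·m²·s⁻⁴.
  Combining: K²·N² = K² · (kg²·m²·s⁻⁴) = kg²·m²·s⁻⁴·K².
Right side:
  N = kg·m/s² = kg·m·s⁻² (force = mass × acceleration).
  So N² = kg²·m²·s⁻⁴.
  Gy = J/kg (absorbed dose = energy per mass),
      = m²·s⁻².
  So Gy⁻¹ = m⁻²·s².
  H = Wb/A (inductance = flux per current),
      = kg·m²·s⁻²·A⁻².
  S = 1/Ω (conductance is reciprocal resistance),
      = kg⁻¹·m⁻²·s³·A².
  So S⁻¹ = kg·m²·s⁻³·A⁻².
  F = C/V (capacitance = charge per voltage),
      = A·s/(kg·m²·s⁻³·A⁻¹) (substituting C and V),
      = kg⁻¹·m⁻²·s⁴·A².
  Ω = V/A (resistance = voltage per current),
      = kg·m²·s⁻³·A⁻².
  So Ω⁻¹ = kg⁻¹·m⁻²·s³·A².
  Combining: K²·N²·s⁻²·Gy⁻¹·H·S⁻¹·F·Ω⁻¹ = K² · (kg²·m²·s⁻⁴) · s⁻² · (m⁻²·s²) · (kg·m²·s⁻²·A⁻²) · (kg·m²·s⁻³·A⁻²) · (kg⁻¹·m⁻²·s⁴·A²) · (kg⁻¹·m⁻²·s³·A²) = kg²·s⁻²·K².
Left is kg²·m²·s⁻⁴·K²; right is kg²·s⁻²·K² — different.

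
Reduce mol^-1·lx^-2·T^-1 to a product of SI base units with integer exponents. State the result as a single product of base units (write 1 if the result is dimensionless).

lx = m⁻²·cd.
So lx⁻² = m⁴·cd⁻².
T = kg·s⁻²·A⁻¹.
So T⁻¹ = kg⁻¹·s²·A.
Combining: mol⁻¹·lx⁻²·T⁻¹ = mol⁻¹ · (m⁴·cd⁻²) · (kg⁻¹·s²·A) = kg⁻¹·m⁴·s²·A·mol⁻¹·cd⁻².

kg⁻¹·m⁴·s²·A·mol⁻¹·cd⁻²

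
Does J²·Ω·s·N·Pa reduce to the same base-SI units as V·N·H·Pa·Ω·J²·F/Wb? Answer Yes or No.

Left side:
  J = N·m (work = force × distance),
      = kg·m²·s⁻².
  So J² = kg²·m⁴·s⁻⁴.
  Ω = V/A (resistance = voltage per current),
      = kg·m²·s⁻³·A⁻².
  N = kg·m/s² = kg·m·s⁻² (force = mass × acceleration).
  Pa = N/m² (pressure = force per area),
      = kg·m⁻¹·s⁻².
  Combining: J²·Ω·s·N·Pa = (kg²·m⁴·s⁻⁴) · (kg·m²·s⁻³·A⁻²) · s · (kg·m·s⁻²) · (kg·m⁻¹·s⁻²) = kg⁵·m⁶·s⁻¹⁰·A⁻².
Right side:
  Wb = V·s (flux: a volt is a weber per second),
      = kg·m²·s⁻²·A⁻¹.
  So Wb⁻¹ = kg⁻¹·m⁻²·s²·A.
  V = W/A (potential = power per current),
      = kg·m²·s⁻³·A⁻¹.
  N = kg·m/s² = kg·m·s⁻² (force = mass × acceleration).
  H = Wb/A (inductance = flux per current),
      = kg·m²·s⁻²·A⁻².
  Pa = N/m² (pressure = force per area),
      = kg·m⁻¹·s⁻².
  Ω = V/A (resistance = voltage per current),
      = kg·m²·s⁻³·A⁻².
  J = N·m (work = force × distance),
      = kg·m²·s⁻².
  So J² = kg²·m⁴·s⁻⁴.
  F = C/V (capacitance = charge per voltage),
      = A·s/(kg·m²·s⁻³·A⁻¹) (substituting C and V),
      = kg⁻¹·m⁻²·s⁴·A².
  Combining: Wb⁻¹·V·N·H·Pa·Ω·J²·F = (kg⁻¹·m⁻²·s²·A) · (kg·m²·s⁻³·A⁻¹) · (kg·m·s⁻²) · (kg·m²·s⁻²·A⁻²) · (kg·m⁻¹·s⁻²) · (kg·m²·s⁻³·A⁻²) · (kg²·m⁴·s⁻⁴) · (kg⁻¹·m⁻²·s⁴·A²) = kg⁵·m⁶·s⁻¹⁰·A⁻².
Both reduce to kg⁵·m⁶·s⁻¹⁰·A⁻².

Yes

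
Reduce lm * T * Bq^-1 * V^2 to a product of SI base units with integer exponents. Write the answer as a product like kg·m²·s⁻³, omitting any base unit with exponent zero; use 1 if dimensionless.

lm = cd.
T = kg·s⁻²·A⁻¹.
Bq = s⁻¹.
So Bq⁻¹ = s.
V = kg·m²·s⁻³·A⁻¹.
So V² = kg²·m⁴·s⁻⁶·A⁻².
Combining: lm·T·Bq⁻¹·V² = cd · (kg·s⁻²·A⁻¹) · s · (kg²·m⁴·s⁻⁶·A⁻²) = kg³·m⁴·s⁻⁷·A⁻³·cd.

kg³·m⁴·s⁻⁷·A⁻³·cd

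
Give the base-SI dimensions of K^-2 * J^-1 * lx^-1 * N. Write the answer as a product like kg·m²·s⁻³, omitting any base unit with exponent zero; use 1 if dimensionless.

J = N·m (work = force × distance),
    = kg·m²·s⁻².
So J⁻¹ = kg⁻¹·m⁻²·s².
lx = lm/m² (illuminance = luminous flux per area),
    = m⁻²·cd.
So lx⁻¹ = m²·cd⁻¹.
N = kg·m/s² = kg·m·s⁻² (force = mass × acceleration).
Combining: K⁻²·J⁻¹·lx⁻¹·N = K⁻² · (kg⁻¹·m⁻²·s²) · (m²·cd⁻¹) · (kg·m·s⁻²) = m·K⁻²·cd⁻¹.

m·K⁻²·cd⁻¹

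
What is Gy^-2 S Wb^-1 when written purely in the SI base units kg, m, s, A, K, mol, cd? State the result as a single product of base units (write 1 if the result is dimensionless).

Gy = m²·s⁻².
So Gy⁻² = m⁻⁴·s⁴.
S = kg⁻¹·m⁻²·s³·A².
Wb = kg·m²·s⁻²·A⁻¹.
So Wb⁻¹ = kg⁻¹·m⁻²·s²·A.
Combining: Gy⁻²·S·Wb⁻¹ = (m⁻⁴·s⁴) · (kg⁻¹·m⁻²·s³·A²) · (kg⁻¹·m⁻²·s²·A) = kg⁻²·m⁻⁸·s⁹·A³.

kg⁻²·m⁻⁸·s⁹·A³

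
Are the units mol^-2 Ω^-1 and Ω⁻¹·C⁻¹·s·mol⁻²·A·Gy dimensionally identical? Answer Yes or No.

No

Left side:
  Ω = V/A (resistance = voltage per current),
      = kg·m²·s⁻³·A⁻².
  So Ω⁻¹ = kg⁻¹·m⁻²·s³·A².
  Combining: mol⁻²·Ω⁻¹ = mol⁻² · (kg⁻¹·m⁻²·s³·A²) = kg⁻¹·m⁻²·s³·A²·mol⁻².
Right side:
  Ω = kg·m²·s⁻³·A⁻².
  So Ω⁻¹ = kg⁻¹·m⁻²·s³·A².
  C = s·A.
  So C⁻¹ = s⁻¹·A⁻¹.
  Gy = m²·s⁻².
  Combining: Ω⁻¹·C⁻¹·s·mol⁻²·A·Gy = (kg⁻¹·m⁻²·s³·A²) · (s⁻¹·A⁻¹) · s · mol⁻² · A · (m²·s⁻²) = kg⁻¹·s·A²·mol⁻².
Left is kg⁻¹·m⁻²·s³·A²·mol⁻²; right is kg⁻¹·s·A²·mol⁻² — different.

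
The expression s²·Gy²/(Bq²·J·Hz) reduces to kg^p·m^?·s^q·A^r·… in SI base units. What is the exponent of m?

Bq = 1/s = s⁻¹ (activity is decays per second).
So Bq⁻² = s².
J = N·m (work = force × distance),
    = kg·m²·s⁻².
So J⁻¹ = kg⁻¹·m⁻²·s².
Gy = J/kg (absorbed dose = energy per mass),
    = m²·s⁻².
So Gy² = m⁴·s⁻⁴.
Hz = 1/s = s⁻¹ (frequency is cycles per second).
So Hz⁻¹ = s.
Combining: s²·Bq⁻²·J⁻¹·Gy²·Hz⁻¹ = s² · s² · (kg⁻¹·m⁻²·s²) · (m⁴·s⁻⁴) · s = kg⁻¹·m²·s³.
The exponent of m is 2.

2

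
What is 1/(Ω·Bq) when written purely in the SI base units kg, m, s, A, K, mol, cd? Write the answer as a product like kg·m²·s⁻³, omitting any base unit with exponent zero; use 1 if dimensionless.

Ω = V/A (resistance = voltage per current),
    = kg·m²·s⁻³·A⁻².
So Ω⁻¹ = kg⁻¹·m⁻²·s³·A².
Bq = 1/s = s⁻¹ (activity is decays per second).
So Bq⁻¹ = s.
Combining: Ω⁻¹·Bq⁻¹ = (kg⁻¹·m⁻²·s³·A²) · s = kg⁻¹·m⁻²·s⁴·A².

kg⁻¹·m⁻²·s⁴·A²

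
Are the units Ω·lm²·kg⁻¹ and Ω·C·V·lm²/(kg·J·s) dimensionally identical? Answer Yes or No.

No

Left side:
  Ω = kg·m²·s⁻³·A⁻².
  lm = cd.
  So lm² = cd².
  Combining: Ω·lm²·kg⁻¹ = (kg·m²·s⁻³·A⁻²) · cd² · kg⁻¹ = m²·s⁻³·A⁻²·cd².
Right side:
  Ω = kg·m²·s⁻³·A⁻².
  C = s·A.
  V = kg·m²·s⁻³·A⁻¹.
  J = kg·m²·s⁻².
  So J⁻¹ = kg⁻¹·m⁻²·s².
  lm = cd.
  So lm² = cd².
  Combining: kg⁻¹·Ω·C·V·J⁻¹·s⁻¹·lm² = kg⁻¹ · (kg·m²·s⁻³·A⁻²) · (s·A) · (kg·m²·s⁻³·A⁻¹) · (kg⁻¹·m⁻²·s²) · s⁻¹ · cd² = m²·s⁻⁴·A⁻²·cd².
Left is m²·s⁻³·A⁻²·cd²; right is m²·s⁻⁴·A⁻²·cd² — different.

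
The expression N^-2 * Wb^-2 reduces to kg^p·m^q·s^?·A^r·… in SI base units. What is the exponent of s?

8

N = kg·m/s² = kg·m·s⁻² (force = mass × acceleration).
So N⁻² = kg⁻²·m⁻²·s⁴.
Wb = V·s (flux: a volt is a weber per second),
    = kg·m²·s⁻²·A⁻¹.
So Wb⁻² = kg⁻²·m⁻⁴·s⁴·A².
Combining: N⁻²·Wb⁻² = (kg⁻²·m⁻²·s⁴) · (kg⁻²·m⁻⁴·s⁴·A²) = kg⁻⁴·m⁻⁶·s⁸·A².
The exponent of s is 8.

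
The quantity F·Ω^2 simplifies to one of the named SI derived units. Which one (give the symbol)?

H

F = C/V (capacitance = charge per voltage),
    = A·s/(kg·m²·s⁻³·A⁻¹) (substituting C and V),
    = kg⁻¹·m⁻²·s⁴·A².
Ω = V/A (resistance = voltage per current),
    = kg·m²·s⁻³·A⁻².
So Ω² = kg²·m⁴·s⁻⁶·A⁻⁴.
Combining: F·Ω² = (kg⁻¹·m⁻²·s⁴·A²) · (kg²·m⁴·s⁻⁶·A⁻⁴) = kg·m²·s⁻²·A⁻².
kg·m²·s⁻²·A⁻² is the base-SI form of the henry.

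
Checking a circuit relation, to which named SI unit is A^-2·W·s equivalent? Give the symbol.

H

W = J/s (power = energy per time),
    = kg·m²·s⁻³.
Combining: A⁻²·W·s = A⁻² · (kg·m²·s⁻³) · s = kg·m²·s⁻²·A⁻².
kg·m²·s⁻²·A⁻² is the base-SI form of the henry.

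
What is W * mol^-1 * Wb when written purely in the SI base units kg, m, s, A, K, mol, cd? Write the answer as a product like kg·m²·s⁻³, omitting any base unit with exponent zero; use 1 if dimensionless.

W = kg·m²·s⁻³.
Wb = kg·m²·s⁻²·A⁻¹.
Combining: W·mol⁻¹·Wb = (kg·m²·s⁻³) · mol⁻¹ · (kg·m²·s⁻²·A⁻¹) = kg²·m⁴·s⁻⁵·A⁻¹·mol⁻¹.

kg²·m⁴·s⁻⁵·A⁻¹·mol⁻¹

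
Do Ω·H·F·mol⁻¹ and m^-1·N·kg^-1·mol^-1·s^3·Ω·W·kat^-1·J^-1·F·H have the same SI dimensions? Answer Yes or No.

No

Left side:
  Ω = V/A (resistance = voltage per current),
      = kg·m²·s⁻³·A⁻².
  H = Wb/A (inductance = flux per current),
      = kg·m²·s⁻²·A⁻².
  F = C/V (capacitance = charge per voltage),
      = A·s/(kg·m²·s⁻³·A⁻¹) (substituting C and V),
      = kg⁻¹·m⁻²·s⁴·A².
  Combining: Ω·H·F·mol⁻¹ = (kg·m²·s⁻³·A⁻²) · (kg·m²·s⁻²·A⁻²) · (kg⁻¹·m⁻²·s⁴·A²) · mol⁻¹ = kg·m²·s⁻¹·A⁻²·mol⁻¹.
Right side:
  N = kg·m/s² = kg·m·s⁻² (force = mass × acceleration).
  Ω = V/A (resistance = voltage per current),
      = kg·m²·s⁻³·A⁻².
  W = J/s (power = energy per time),
      = kg·m²·s⁻³.
  kat = mol/s = s⁻¹·mol (catalytic activity).
  So kat⁻¹ = s·mol⁻¹.
  J = N·m (work = force × distance),
      = kg·m²·s⁻².
  So J⁻¹ = kg⁻¹·m⁻²·s².
  F = C/V (capacitance = charge per voltage),
      = A·s/(kg·m²·s⁻³·A⁻¹) (substituting C and V),
      = kg⁻¹·m⁻²·s⁴·A².
  H = Wb/A (inductance = flux per current),
      = kg·m²·s⁻²·A⁻².
  Combining: m⁻¹·N·kg⁻¹·mol⁻¹·s³·Ω·W·kat⁻¹·J⁻¹·F·H = m⁻¹ · (kg·m·s⁻²) · kg⁻¹ · mol⁻¹ · s³ · (kg·m²·s⁻³·A⁻²) · (kg·m²·s⁻³) · (s·mol⁻¹) · (kg⁻¹·m⁻²·s²) · (kg⁻¹·m⁻²·s⁴·A²) · (kg·m²·s⁻²·A⁻²) = kg·m²·A⁻²·mol⁻².
Left is kg·m²·s⁻¹·A⁻²·mol⁻¹; right is kg·m²·A⁻²·mol⁻² — different.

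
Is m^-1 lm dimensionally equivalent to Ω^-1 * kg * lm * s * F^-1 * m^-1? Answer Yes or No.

Left side:
  lm = cd·sr = cd (luminous flux; sr is dimensionless).
  Combining: m⁻¹·lm = m⁻¹ · cd = m⁻¹·cd.
Right side:
  Ω = kg·m²·s⁻³·A⁻².
  So Ω⁻¹ = kg⁻¹·m⁻²·s³·A².
  lm = cd.
  F = kg⁻¹·m⁻²·s⁴·A².
  So F⁻¹ = kg·m²·s⁻⁴·A⁻².
  Combining: Ω⁻¹·kg·lm·s·F⁻¹·m⁻¹ = (kg⁻¹·m⁻²·s³·A²) · kg · cd · s · (kg·m²·s⁻⁴·A⁻²) · m⁻¹ = kg·m⁻¹·cd.
Left is m⁻¹·cd; right is kg·m⁻¹·cd — different.

No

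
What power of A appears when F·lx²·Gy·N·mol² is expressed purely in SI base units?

2

F = kg⁻¹·m⁻²·s⁴·A².
lx = m⁻²·cd.
So lx² = m⁻⁴·cd².
Gy = m²·s⁻².
N = kg·m·s⁻².
Combining: F·lx²·Gy·N·mol² = (kg⁻¹·m⁻²·s⁴·A²) · (m⁻⁴·cd²) · (m²·s⁻²) · (kg·m·s⁻²) · mol² = m⁻³·A²·mol²·cd².
The exponent of A is 2.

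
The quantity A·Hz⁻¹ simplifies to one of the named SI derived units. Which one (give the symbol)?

Hz = 1/s = s⁻¹ (frequency is cycles per second).
So Hz⁻¹ = s.
Combining: A·Hz⁻¹ = A · s = s·A.
s·A is the base-SI form of the coulomb.

C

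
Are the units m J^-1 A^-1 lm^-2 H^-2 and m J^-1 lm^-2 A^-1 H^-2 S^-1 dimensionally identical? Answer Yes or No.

No

Left side:
  J = kg·m²·s⁻².
  So J⁻¹ = kg⁻¹·m⁻²·s².
  lm = cd.
  So lm⁻² = cd⁻².
  H = kg·m²·s⁻²·A⁻².
  So H⁻² = kg⁻²·m⁻⁴·s⁴·A⁴.
  Combining: m·J⁻¹·A⁻¹·lm⁻²·H⁻² = m · (kg⁻¹·m⁻²·s²) · A⁻¹ · cd⁻² · (kg⁻²·m⁻⁴·s⁴·A⁴) = kg⁻³·m⁻⁵·s⁶·A³·cd⁻².
Right side:
  J = kg·m²·s⁻².
  So J⁻¹ = kg⁻¹·m⁻²·s².
  lm = cd.
  So lm⁻² = cd⁻².
  H = kg·m²·s⁻²·A⁻².
  So H⁻² = kg⁻²·m⁻⁴·s⁴·A⁴.
  S = kg⁻¹·m⁻²·s³·A².
  So S⁻¹ = kg·m²·s⁻³·A⁻².
  Combining: m·J⁻¹·lm⁻²·A⁻¹·H⁻²·S⁻¹ = m · (kg⁻¹·m⁻²·s²) · cd⁻² · A⁻¹ · (kg⁻²·m⁻⁴·s⁴·A⁴) · (kg·m²·s⁻³·A⁻²) = kg⁻²·m⁻³·s³·A·cd⁻².
Left is kg⁻³·m⁻⁵·s⁶·A³·cd⁻²; right is kg⁻²·m⁻³·s³·A·cd⁻² — different.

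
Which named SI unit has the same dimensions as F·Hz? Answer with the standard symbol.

S

F = kg⁻¹·m⁻²·s⁴·A².
Hz = s⁻¹.
Combining: F·Hz = (kg⁻¹·m⁻²·s⁴·A²) · s⁻¹ = kg⁻¹·m⁻²·s³·A².
kg⁻¹·m⁻²·s³·A² is the base-SI form of the siemens.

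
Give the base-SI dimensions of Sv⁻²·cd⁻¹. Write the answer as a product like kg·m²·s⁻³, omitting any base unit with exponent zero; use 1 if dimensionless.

Sv = m²·s⁻².
So Sv⁻² = m⁻⁴·s⁴.
Combining: Sv⁻²·cd⁻¹ = (m⁻⁴·s⁴) · cd⁻¹ = m⁻⁴·s⁴·cd⁻¹.

m⁻⁴·s⁴·cd⁻¹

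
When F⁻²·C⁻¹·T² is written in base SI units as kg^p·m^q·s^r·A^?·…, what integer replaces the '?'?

-7

F = C/V (capacitance = charge per voltage),
    = A·s/(kg·m²·s⁻³·A⁻¹) (substituting C and V),
    = kg⁻¹·m⁻²·s⁴·A².
So F⁻² = kg²·m⁴·s⁻⁸·A⁻⁴.
C = A·s = s·A (charge = current × time).
So C⁻¹ = s⁻¹·A⁻¹.
T = Wb/m² (flux density = flux per area),
    = kg·s⁻²·A⁻¹.
So T² = kg²·s⁻⁴·A⁻².
Combining: F⁻²·C⁻¹·T² = (kg²·m⁴·s⁻⁸·A⁻⁴) · (s⁻¹·A⁻¹) · (kg²·s⁻⁴·A⁻²) = kg⁴·m⁴·s⁻¹³·A⁻⁷.
The exponent of A is -7.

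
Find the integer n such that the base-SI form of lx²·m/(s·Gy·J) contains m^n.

Gy = m²·s⁻².
So Gy⁻¹ = m⁻²·s².
lx = m⁻²·cd.
So lx² = m⁻⁴·cd².
J = kg·m²·s⁻².
So J⁻¹ = kg⁻¹·m⁻²·s².
Combining: s⁻¹·Gy⁻¹·lx²·J⁻¹·m = s⁻¹ · (m⁻²·s²) · (m⁻⁴·cd²) · (kg⁻¹·m⁻²·s²) · m = kg⁻¹·m⁻⁷·s³·cd².
The exponent of m is -7.

-7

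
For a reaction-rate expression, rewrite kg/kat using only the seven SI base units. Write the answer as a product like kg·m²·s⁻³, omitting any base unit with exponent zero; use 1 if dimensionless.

kg·s·mol⁻¹

kat = mol/s = s⁻¹·mol (catalytic activity).
So kat⁻¹ = s·mol⁻¹.
Combining: kg·kat⁻¹ = kg · (s·mol⁻¹) = kg·s·mol⁻¹.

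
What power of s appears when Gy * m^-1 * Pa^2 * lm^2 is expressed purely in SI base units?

Gy = J/kg (absorbed dose = energy per mass),
    = m²·s⁻².
Pa = N/m² (pressure = force per area),
    = kg·m⁻¹·s⁻².
So Pa² = kg²·m⁻²·s⁻⁴.
lm = cd·sr = cd (luminous flux; sr is dimensionless).
So lm² = cd².
Combining: Gy·m⁻¹·Pa²·lm² = (m²·s⁻²) · m⁻¹ · (kg²·m⁻²·s⁻⁴) · cd² = kg²·m⁻¹·s⁻⁶·cd².
The exponent of s is -6.

-6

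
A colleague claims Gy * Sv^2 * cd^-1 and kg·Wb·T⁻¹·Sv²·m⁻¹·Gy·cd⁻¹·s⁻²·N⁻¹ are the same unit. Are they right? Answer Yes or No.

Yes

Left side:
  Gy = m²·s⁻².
  Sv = m²·s⁻².
  So Sv² = m⁴·s⁻⁴.
  Combining: Gy·Sv²·cd⁻¹ = (m²·s⁻²) · (m⁴·s⁻⁴) · cd⁻¹ = m⁶·s⁻⁶·cd⁻¹.
Right side:
  Wb = kg·m²·s⁻²·A⁻¹.
  T = kg·s⁻²·A⁻¹.
  So T⁻¹ = kg⁻¹·s²·A.
  Sv = m²·s⁻².
  So Sv² = m⁴·s⁻⁴.
  Gy = m²·s⁻².
  N = kg·m·s⁻².
  So N⁻¹ = kg⁻¹·m⁻¹·s².
  Combining: kg·Wb·T⁻¹·Sv²·m⁻¹·Gy·cd⁻¹·s⁻²·N⁻¹ = kg · (kg·m²·s⁻²·A⁻¹) · (kg⁻¹·s²·A) · (m⁴·s⁻⁴) · m⁻¹ · (m²·s⁻²) · cd⁻¹ · s⁻² · (kg⁻¹·m⁻¹·s²) = m⁶·s⁻⁶·cd⁻¹.
Both reduce to m⁶·s⁻⁶·cd⁻¹.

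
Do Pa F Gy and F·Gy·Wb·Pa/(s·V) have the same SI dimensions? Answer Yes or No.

Yes

Left side:
  Pa = N/m² (pressure = force per area),
      = kg·m⁻¹·s⁻².
  F = C/V (capacitance = charge per voltage),
      = A·s/(kg·m²·s⁻³·A⁻¹) (substituting C and V),
      = kg⁻¹·m⁻²·s⁴·A².
  Gy = J/kg (absorbed dose = energy per mass),
      = m²·s⁻².
  Combining: Pa·F·Gy = (kg·m⁻¹·s⁻²) · (kg⁻¹·m⁻²·s⁴·A²) · (m²·s⁻²) = m⁻¹·A².
Right side:
  F = C/V (capacitance = charge per voltage),
      = A·s/(kg·m²·s⁻³·A⁻¹) (substituting C and V),
      = kg⁻¹·m⁻²·s⁴·A².
  Gy = J/kg (absorbed dose = energy per mass),
      = m²·s⁻².
  Wb = V·s (flux: a volt is a weber per second),
      = kg·m²·s⁻²·A⁻¹.
  V = W/A (potential = power per current),
      = kg·m²·s⁻³·A⁻¹.
  So V⁻¹ = kg⁻¹·m⁻²·s³·A.
  Pa = N/m² (pressure = force per area),
      = kg·m⁻¹·s⁻².
  Combining: F·Gy·Wb·s⁻¹·V⁻¹·Pa = (kg⁻¹·m⁻²·s⁴·A²) · (m²·s⁻²) · (kg·m²·s⁻²·A⁻¹) · s⁻¹ · (kg⁻¹·m⁻²·s³·A) · (kg·m⁻¹·s⁻²) = m⁻¹·A².
Both reduce to m⁻¹·A².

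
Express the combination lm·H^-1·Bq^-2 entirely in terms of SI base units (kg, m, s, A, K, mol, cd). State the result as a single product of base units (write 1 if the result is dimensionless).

kg⁻¹·m⁻²·s⁴·A²·cd

lm = cd·sr = cd (luminous flux; sr is dimensionless).
H = Wb/A (inductance = flux per current),
    = kg·m²·s⁻²·A⁻².
So H⁻¹ = kg⁻¹·m⁻²·s²·A².
Bq = 1/s = s⁻¹ (activity is decays per second).
So Bq⁻² = s².
Combining: lm·H⁻¹·Bq⁻² = cd · (kg⁻¹·m⁻²·s²·A²) · s² = kg⁻¹·m⁻²·s⁴·A²·cd.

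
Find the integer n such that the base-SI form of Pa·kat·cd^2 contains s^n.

-3

Pa = kg·m⁻¹·s⁻².
kat = s⁻¹·mol.
Combining: Pa·kat·cd² = (kg·m⁻¹·s⁻²) · (s⁻¹·mol) · cd² = kg·m⁻¹·s⁻³·mol·cd².
The exponent of s is -3.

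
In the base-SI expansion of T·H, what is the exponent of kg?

T = Wb/m² (flux density = flux per area),
    = kg·s⁻²·A⁻¹.
H = Wb/A (inductance = flux per current),
    = kg·m²·s⁻²·A⁻².
Combining: T·H = (kg·s⁻²·A⁻¹) · (kg·m²·s⁻²·A⁻²) = kg²·m²·s⁻⁴·A⁻³.
The exponent of kg is 2.

2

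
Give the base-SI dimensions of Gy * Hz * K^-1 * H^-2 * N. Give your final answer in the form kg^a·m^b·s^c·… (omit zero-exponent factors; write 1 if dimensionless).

kg⁻¹·m⁻¹·s⁻¹·A⁴·K⁻¹

Gy = J/kg (absorbed dose = energy per mass),
    = m²·s⁻².
Hz = 1/s = s⁻¹ (frequency is cycles per second).
H = Wb/A (inductance = flux per current),
    = kg·m²·s⁻²·A⁻².
So H⁻² = kg⁻²·m⁻⁴·s⁴·A⁴.
N = kg·m/s² = kg·m·s⁻² (force = mass × acceleration).
Combining: Gy·Hz·K⁻¹·H⁻²·N = (m²·s⁻²) · s⁻¹ · K⁻¹ · (kg⁻²·m⁻⁴·s⁴·A⁴) · (kg·m·s⁻²) = kg⁻¹·m⁻¹·s⁻¹·A⁴·K⁻¹.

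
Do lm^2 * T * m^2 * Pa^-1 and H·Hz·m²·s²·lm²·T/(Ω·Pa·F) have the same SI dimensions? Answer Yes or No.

No

Left side:
  lm = cd·sr = cd (luminous flux; sr is dimensionless).
  So lm² = cd².
  T = Wb/m² (flux density = flux per area),
      = kg·s⁻²·A⁻¹.
  Pa = N/m² (pressure = force per area),
      = kg·m⁻¹·s⁻².
  So Pa⁻¹ = kg⁻¹·m·s².
  Combining: lm²·T·m²·Pa⁻¹ = cd² · (kg·s⁻²·A⁻¹) · m² · (kg⁻¹·m·s²) = m³·A⁻¹·cd².
Right side:
  H = Wb/A (inductance = flux per current),
      = kg·m²·s⁻²·A⁻².
  Ω = V/A (resistance = voltage per current),
      = kg·m²·s⁻³·A⁻².
  So Ω⁻¹ = kg⁻¹·m⁻²·s³·A².
  Hz = 1/s = s⁻¹ (frequency is cycles per second).
  Pa = N/m² (pressure = force per area),
      = kg·m⁻¹·s⁻².
  So Pa⁻¹ = kg⁻¹·m·s².
  lm = cd·sr = cd (luminous flux; sr is dimensionless).
  So lm² = cd².
  T = Wb/m² (flux density = flux per area),
      = kg·s⁻²·A⁻¹.
  F = C/V (capacitance = charge per voltage),
      = A·s/(kg·m²·s⁻³·A⁻¹) (substituting C and V),
      = kg⁻¹·m⁻²·s⁴·A².
  So F⁻¹ = kg·m²·s⁻⁴·A⁻².
  Combining: H·Ω⁻¹·Hz·Pa⁻¹·m²·s²·lm²·T·F⁻¹ = (kg·m²·s⁻²·A⁻²) · (kg⁻¹·m⁻²·s³·A²) · s⁻¹ · (kg⁻¹·m·s²) · m² · s² · cd² · (kg·s⁻²·A⁻¹) · (kg·m²·s⁻⁴·A⁻²) = kg·m⁵·s⁻²·A⁻³·cd².
Left is m³·A⁻¹·cd²; right is kg·m⁵·s⁻²·A⁻³·cd² — different.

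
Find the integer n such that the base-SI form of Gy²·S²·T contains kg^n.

-1

Gy = J/kg (absorbed dose = energy per mass),
    = m²·s⁻².
So Gy² = m⁴·s⁻⁴.
S = 1/Ω (conductance is reciprocal resistance),
    = kg⁻¹·m⁻²·s³·A².
So S² = kg⁻²·m⁻⁴·s⁶·A⁴.
T = Wb/m² (flux density = flux per area),
    = kg·s⁻²·A⁻¹.
Combining: Gy²·S²·T = (m⁴·s⁻⁴) · (kg⁻²·m⁻⁴·s⁶·A⁴) · (kg·s⁻²·A⁻¹) = kg⁻¹·A³.
The exponent of kg is -1.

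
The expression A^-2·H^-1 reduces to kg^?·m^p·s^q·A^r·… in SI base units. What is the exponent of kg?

H = Wb/A (inductance = flux per current),
    = kg·m²·s⁻²·A⁻².
So H⁻¹ = kg⁻¹·m⁻²·s²·A².
Combining: A⁻²·H⁻¹ = A⁻² · (kg⁻¹·m⁻²·s²·A²) = kg⁻¹·m⁻²·s².
The exponent of kg is -1.

-1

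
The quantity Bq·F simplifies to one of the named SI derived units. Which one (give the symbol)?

S

Bq = 1/s = s⁻¹ (activity is decays per second).
F = C/V (capacitance = charge per voltage),
    = A·s/(kg·m²·s⁻³·A⁻¹) (substituting C and V),
    = kg⁻¹·m⁻²·s⁴·A².
Combining: Bq·F = s⁻¹ · (kg⁻¹·m⁻²·s⁴·A²) = kg⁻¹·m⁻²·s³·A².
kg⁻¹·m⁻²·s³·A² is the base-SI form of the siemens.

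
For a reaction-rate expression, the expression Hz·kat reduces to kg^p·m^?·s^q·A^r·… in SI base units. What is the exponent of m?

Hz = 1/s = s⁻¹ (frequency is cycles per second).
kat = mol/s = s⁻¹·mol (catalytic activity).
Combining: Hz·kat = s⁻¹ · (s⁻¹·mol) = s⁻²·mol.
The exponent of m is 0.

0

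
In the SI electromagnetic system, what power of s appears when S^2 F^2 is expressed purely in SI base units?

S = kg⁻¹·m⁻²·s³·A².
So S² = kg⁻²·m⁻⁴·s⁶·A⁴.
F = kg⁻¹·m⁻²·s⁴·A².
So F² = kg⁻²·m⁻⁴·s⁸·A⁴.
Combining: S²·F² = (kg⁻²·m⁻⁴·s⁶·A⁴) · (kg⁻²·m⁻⁴·s⁸·A⁴) = kg⁻⁴·m⁻⁸·s¹⁴·A⁸.
The exponent of s is 14.

14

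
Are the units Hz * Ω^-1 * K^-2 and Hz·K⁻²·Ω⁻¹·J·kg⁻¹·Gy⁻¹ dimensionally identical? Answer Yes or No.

Left side:
  Hz = 1/s = s⁻¹ (frequency is cycles per second).
  Ω = V/A (resistance = voltage per current),
      = kg·m²·s⁻³·A⁻².
  So Ω⁻¹ = kg⁻¹·m⁻²·s³·A².
  Combining: Hz·Ω⁻¹·K⁻² = s⁻¹ · (kg⁻¹·m⁻²·s³·A²) · K⁻² = kg⁻¹·m⁻²·s²·A²·K⁻².
Right side:
  Hz = 1/s = s⁻¹ (frequency is cycles per second).
  Ω = V/A (resistance = voltage per current),
      = kg·m²·s⁻³·A⁻².
  So Ω⁻¹ = kg⁻¹·m⁻²·s³·A².
  J = N·m (work = force × distance),
      = kg·m²·s⁻².
  Gy = J/kg (absorbed dose = energy per mass),
      = m²·s⁻².
  So Gy⁻¹ = m⁻²·s².
  Combining: Hz·K⁻²·Ω⁻¹·J·kg⁻¹·Gy⁻¹ = s⁻¹ · K⁻² · (kg⁻¹·m⁻²·s³·A²) · (kg·m²·s⁻²) · kg⁻¹ · (m⁻²·s²) = kg⁻¹·m⁻²·s²·A²·K⁻².
Both reduce to kg⁻¹·m⁻²·s²·A²·K⁻².

Yes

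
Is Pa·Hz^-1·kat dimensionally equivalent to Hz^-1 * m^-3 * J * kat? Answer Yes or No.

Yes

Left side:
  Pa = kg·m⁻¹·s⁻².
  Hz = s⁻¹.
  So Hz⁻¹ = s.
  kat = s⁻¹·mol.
  Combining: Pa·Hz⁻¹·kat = (kg·m⁻¹·s⁻²) · s · (s⁻¹·mol) = kg·m⁻¹·s⁻²·mol.
Right side:
  Hz = s⁻¹.
  So Hz⁻¹ = s.
  J = kg·m²·s⁻².
  kat = s⁻¹·mol.
  Combining: Hz⁻¹·m⁻³·J·kat = s · m⁻³ · (kg·m²·s⁻²) · (s⁻¹·mol) = kg·m⁻¹·s⁻²·mol.
Both reduce to kg·m⁻¹·s⁻²·mol.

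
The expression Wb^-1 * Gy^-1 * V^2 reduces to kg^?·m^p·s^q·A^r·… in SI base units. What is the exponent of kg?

Wb = V·s (flux: a volt is a weber per second),
    = kg·m²·s⁻²·A⁻¹.
So Wb⁻¹ = kg⁻¹·m⁻²·s²·A.
Gy = J/kg (absorbed dose = energy per mass),
    = m²·s⁻².
So Gy⁻¹ = m⁻²·s².
V = W/A (potential = power per current),
    = kg·m²·s⁻³·A⁻¹.
So V² = kg²·m⁴·s⁻⁶·A⁻².
Combining: Wb⁻¹·Gy⁻¹·V² = (kg⁻¹·m⁻²·s²·A) · (m⁻²·s²) · (kg²·m⁴·s⁻⁶·A⁻²) = kg·s⁻²·A⁻¹.
The exponent of kg is 1.

1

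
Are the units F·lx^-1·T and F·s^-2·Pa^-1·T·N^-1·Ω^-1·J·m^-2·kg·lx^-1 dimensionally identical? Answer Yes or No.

Left side:
  F = C/V (capacitance = charge per voltage),
      = A·s/(kg·m²·s⁻³·A⁻¹) (substituting C and V),
      = kg⁻¹·m⁻²·s⁴·A².
  lx = lm/m² (illuminance = luminous flux per area),
      = m⁻²·cd.
  So lx⁻¹ = m²·cd⁻¹.
  T = Wb/m² (flux density = flux per area),
      = kg·s⁻²·A⁻¹.
  Combining: F·lx⁻¹·T = (kg⁻¹·m⁻²·s⁴·A²) · (m²·cd⁻¹) · (kg·s⁻²·A⁻¹) = s²·A·cd⁻¹.
Right side:
  F = C/V (capacitance = charge per voltage),
      = A·s/(kg·m²·s⁻³·A⁻¹) (substituting C and V),
      = kg⁻¹·m⁻²·s⁴·A².
  Pa = N/m² (pressure = force per area),
      = kg·m⁻¹·s⁻².
  So Pa⁻¹ = kg⁻¹·m·s².
  T = Wb/m² (flux density = flux per area),
      = kg·s⁻²·A⁻¹.
  N = kg·m/s² = kg·m·s⁻² (force = mass × acceleration).
  So N⁻¹ = kg⁻¹·m⁻¹·s².
  Ω = V/A (resistance = voltage per current),
      = kg·m²·s⁻³·A⁻².
  So Ω⁻¹ = kg⁻¹·m⁻²·s³·A².
  J = N·m (work = force × distance),
      = kg·m²·s⁻².
  lx = lm/m² (illuminance = luminous flux per area),
      = m⁻²·cd.
  So lx⁻¹ = m²·cd⁻¹.
  Combining: F·s⁻²·Pa⁻¹·T·N⁻¹·Ω⁻¹·J·m⁻²·kg·lx⁻¹ = (kg⁻¹·m⁻²·s⁴·A²) · s⁻² · (kg⁻¹·m·s²) · (kg·s⁻²·A⁻¹) · (kg⁻¹·m⁻¹·s²) · (kg⁻¹·m⁻²·s³·A²) · (kg·m²·s⁻²) · m⁻² · kg · (m²·cd⁻¹) = kg⁻¹·m⁻²·s⁵·A³·cd⁻¹.
Left is s²·A·cd⁻¹; right is kg⁻¹·m⁻²·s⁵·A³·cd⁻¹ — different.

No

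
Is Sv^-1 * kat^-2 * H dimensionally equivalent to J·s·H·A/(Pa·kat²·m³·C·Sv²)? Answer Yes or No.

No

Left side:
  Sv = J/kg (equivalent dose = energy per mass),
      = m²·s⁻².
  So Sv⁻¹ = m⁻²·s².
  kat = mol/s = s⁻¹·mol (catalytic activity).
  So kat⁻² = s²·mol⁻².
  H = Wb/A (inductance = flux per current),
      = kg·m²·s⁻²·A⁻².
  Combining: Sv⁻¹·kat⁻²·H = (m⁻²·s²) · (s²·mol⁻²) · (kg·m²·s⁻²·A⁻²) = kg·s²·A⁻²·mol⁻².
Right side:
  Pa = N/m² (pressure = force per area),
      = kg·m⁻¹·s⁻².
  So Pa⁻¹ = kg⁻¹·m·s².
  J = N·m (work = force × distance),
      = kg·m²·s⁻².
  kat = mol/s = s⁻¹·mol (catalytic activity).
  So kat⁻² = s²·mol⁻².
  H = Wb/A (inductance = flux per current),
      = kg·m²·s⁻²·A⁻².
  C = A·s = s·A (charge = current × time).
  So C⁻¹ = s⁻¹·A⁻¹.
  Sv = J/kg (equivalent dose = energy per mass),
      = m²·s⁻².
  So Sv⁻² = m⁻⁴·s⁴.
  Combining: Pa⁻¹·J·kat⁻²·s·H·m⁻³·C⁻¹·Sv⁻²·A = (kg⁻¹·m·s²) · (kg·m²·s⁻²) · (s²·mol⁻²) · s · (kg·m²·s⁻²·A⁻²) · m⁻³ · (s⁻¹·A⁻¹) · (m⁻⁴·s⁴) · A = kg·m⁻²·s⁴·A⁻²·mol⁻².
Left is kg·s²·A⁻²·mol⁻²; right is kg·m⁻²·s⁴·A⁻²·mol⁻² — different.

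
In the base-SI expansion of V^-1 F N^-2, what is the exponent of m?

V = kg·m²·s⁻³·A⁻¹.
So V⁻¹ = kg⁻¹·m⁻²·s³·A.
F = kg⁻¹·m⁻²·s⁴·A².
N = kg·m·s⁻².
So N⁻² = kg⁻²·m⁻²·s⁴.
Combining: V⁻¹·F·N⁻² = (kg⁻¹·m⁻²·s³·A) · (kg⁻¹·m⁻²·s⁴·A²) · (kg⁻²·m⁻²·s⁴) = kg⁻⁴·m⁻⁶·s¹¹·A³.
The exponent of m is -6.

-6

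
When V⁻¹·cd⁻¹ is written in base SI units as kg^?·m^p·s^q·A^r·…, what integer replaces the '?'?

-1

V = W/A (potential = power per current),
    = kg·m²·s⁻³·A⁻¹.
So V⁻¹ = kg⁻¹·m⁻²·s³·A.
Combining: V⁻¹·cd⁻¹ = (kg⁻¹·m⁻²·s³·A) · cd⁻¹ = kg⁻¹·m⁻²·s³·A·cd⁻¹.
The exponent of kg is -1.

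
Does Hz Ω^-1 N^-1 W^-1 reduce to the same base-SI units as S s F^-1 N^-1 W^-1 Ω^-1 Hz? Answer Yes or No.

Yes

Left side:
  Hz = s⁻¹.
  Ω = kg·m²·s⁻³·A⁻².
  So Ω⁻¹ = kg⁻¹·m⁻²·s³·A².
  N = kg·m·s⁻².
  So N⁻¹ = kg⁻¹·m⁻¹·s².
  W = kg·m²·s⁻³.
  So W⁻¹ = kg⁻¹·m⁻²·s³.
  Combining: Hz·Ω⁻¹·N⁻¹·W⁻¹ = s⁻¹ · (kg⁻¹·m⁻²·s³·A²) · (kg⁻¹·m⁻¹·s²) · (kg⁻¹·m⁻²·s³) = kg⁻³·m⁻⁵·s⁷·A².
Right side:
  S = 1/Ω (conductance is reciprocal resistance),
      = kg⁻¹·m⁻²·s³·A².
  F = C/V (capacitance = charge per voltage),
      = A·s/(kg·m²·s⁻³·A⁻¹) (substituting C and V),
      = kg⁻¹·m⁻²·s⁴·A².
  So F⁻¹ = kg·m²·s⁻⁴·A⁻².
  N = kg·m/s² = kg·m·s⁻² (force = mass × acceleration).
  So N⁻¹ = kg⁻¹·m⁻¹·s².
  W = J/s (power = energy per time),
      = kg·m²·s⁻³.
  So W⁻¹ = kg⁻¹·m⁻²·s³.
  Ω = V/A (resistance = voltage per current),
      = kg·m²·s⁻³·A⁻².
  So Ω⁻¹ = kg⁻¹·m⁻²·s³·A².
  Hz = 1/s = s⁻¹ (frequency is cycles per second).
  Combining: S·s·F⁻¹·N⁻¹·W⁻¹·Ω⁻¹·Hz = (kg⁻¹·m⁻²·s³·A²) · s · (kg·m²·s⁻⁴·A⁻²) · (kg⁻¹·m⁻¹·s²) · (kg⁻¹·m⁻²·s³) · (kg⁻¹·m⁻²·s³·A²) · s⁻¹ = kg⁻³·m⁻⁵·s⁷·A².
Both reduce to kg⁻³·m⁻⁵·s⁷·A².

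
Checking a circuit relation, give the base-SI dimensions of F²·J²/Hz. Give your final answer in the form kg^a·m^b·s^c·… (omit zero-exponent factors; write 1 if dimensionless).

s⁵·A⁴

Hz = 1/s = s⁻¹ (frequency is cycles per second).
So Hz⁻¹ = s.
F = C/V (capacitance = charge per voltage),
    = A·s/(kg·m²·s⁻³·A⁻¹) (substituting C and V),
    = kg⁻¹·m⁻²·s⁴·A².
So F² = kg⁻²·m⁻⁴·s⁸·A⁴.
J = N·m (work = force × distance),
    = kg·m²·s⁻².
So J² = kg²·m⁴·s⁻⁴.
Combining: Hz⁻¹·F²·J² = s · (kg⁻²·m⁻⁴·s⁸·A⁴) · (kg²·m⁴·s⁻⁴) = s⁵·A⁴.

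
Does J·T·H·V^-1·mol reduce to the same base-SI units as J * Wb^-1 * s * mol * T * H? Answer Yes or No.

Yes

Left side:
  J = kg·m²·s⁻².
  T = kg·s⁻²·A⁻¹.
  H = kg·m²·s⁻²·A⁻².
  V = kg·m²·s⁻³·A⁻¹.
  So V⁻¹ = kg⁻¹·m⁻²·s³·A.
  Combining: J·T·H·V⁻¹·mol = (kg·m²·s⁻²) · (kg·s⁻²·A⁻¹) · (kg·m²·s⁻²·A⁻²) · (kg⁻¹·m⁻²·s³·A) · mol = kg²·m²·s⁻³·A⁻²·mol.
Right side:
  J = N·m (work = force × distance),
      = kg·m²·s⁻².
  Wb = V·s (flux: a volt is a weber per second),
      = kg·m²·s⁻²·A⁻¹.
  So Wb⁻¹ = kg⁻¹·m⁻²·s²·A.
  T = Wb/m² (flux density = flux per area),
      = kg·s⁻²·A⁻¹.
  H = Wb/A (inductance = flux per current),
      = kg·m²·s⁻²·A⁻².
  Combining: J·Wb⁻¹·s·mol·T·H = (kg·m²·s⁻²) · (kg⁻¹·m⁻²·s²·A) · s · mol · (kg·s⁻²·A⁻¹) · (kg·m²·s⁻²·A⁻²) = kg²·m²·s⁻³·A⁻²·mol.
Both reduce to kg²·m²·s⁻³·A⁻²·mol.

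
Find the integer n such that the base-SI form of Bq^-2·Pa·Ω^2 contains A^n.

-4

Bq = s⁻¹.
So Bq⁻² = s².
Pa = kg·m⁻¹·s⁻².
Ω = kg·m²·s⁻³·A⁻².
So Ω² = kg²·m⁴·s⁻⁶·A⁻⁴.
Combining: Bq⁻²·Pa·Ω² = s² · (kg·m⁻¹·s⁻²) · (kg²·m⁴·s⁻⁶·A⁻⁴) = kg³·m³·s⁻⁶·A⁻⁴.
The exponent of A is -4.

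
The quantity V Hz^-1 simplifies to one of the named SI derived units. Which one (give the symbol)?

Wb

V = W/A (potential = power per current),
    = kg·m²·s⁻³·A⁻¹.
Hz = 1/s = s⁻¹ (frequency is cycles per second).
So Hz⁻¹ = s.
Combining: V·Hz⁻¹ = (kg·m²·s⁻³·A⁻¹) · s = kg·m²·s⁻²·A⁻¹.
kg·m²·s⁻²·A⁻¹ is the base-SI form of the weber.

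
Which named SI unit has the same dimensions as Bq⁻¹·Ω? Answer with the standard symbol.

Bq = 1/s = s⁻¹ (activity is decays per second).
So Bq⁻¹ = s.
Ω = V/A (resistance = voltage per current),
    = kg·m²·s⁻³·A⁻².
Combining: Bq⁻¹·Ω = s · (kg·m²·s⁻³·A⁻²) = kg·m²·s⁻²·A⁻².
kg·m²·s⁻²·A⁻² is the base-SI form of the henry.

H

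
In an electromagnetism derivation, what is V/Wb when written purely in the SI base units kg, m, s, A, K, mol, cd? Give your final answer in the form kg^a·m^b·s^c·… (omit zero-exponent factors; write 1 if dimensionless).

s⁻¹

V = kg·m²·s⁻³·A⁻¹.
Wb = kg·m²·s⁻²·A⁻¹.
So Wb⁻¹ = kg⁻¹·m⁻²·s²·A.
Combining: V·Wb⁻¹ = (kg·m²·s⁻³·A⁻¹) · (kg⁻¹·m⁻²·s²·A) = s⁻¹.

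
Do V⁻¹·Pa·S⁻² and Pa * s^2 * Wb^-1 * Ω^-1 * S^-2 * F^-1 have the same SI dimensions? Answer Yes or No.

Yes

Left side:
  V = kg·m²·s⁻³·A⁻¹.
  So V⁻¹ = kg⁻¹·m⁻²·s³·A.
  Pa = kg·m⁻¹·s⁻².
  S = kg⁻¹·m⁻²·s³·A².
  So S⁻² = kg²·m⁴·s⁻⁶·A⁻⁴.
  Combining: V⁻¹·Pa·S⁻² = (kg⁻¹·m⁻²·s³·A) · (kg·m⁻¹·s⁻²) · (kg²·m⁴·s⁻⁶·A⁻⁴) = kg²·m·s⁻⁵·A⁻³.
Right side:
  Pa = N/m² (pressure = force per area),
      = kg·m⁻¹·s⁻².
  Wb = V·s (flux: a volt is a weber per second),
      = kg·m²·s⁻²·A⁻¹.
  So Wb⁻¹ = kg⁻¹·m⁻²·s²·A.
  Ω = V/A (resistance = voltage per current),
      = kg·m²·s⁻³·A⁻².
  So Ω⁻¹ = kg⁻¹·m⁻²·s³·A².
  S = 1/Ω (conductance is reciprocal resistance),
      = kg⁻¹·m⁻²·s³·A².
  So S⁻² = kg²·m⁴·s⁻⁶·A⁻⁴.
  F = C/V (capacitance = charge per voltage),
      = A·s/(kg·m²·s⁻³·A⁻¹) (substituting C and V),
      = kg⁻¹·m⁻²·s⁴·A².
  So F⁻¹ = kg·m²·s⁻⁴·A⁻².
  Combining: Pa·s²·Wb⁻¹·Ω⁻¹·S⁻²·F⁻¹ = (kg·m⁻¹·s⁻²) · s² · (kg⁻¹·m⁻²·s²·A) · (kg⁻¹·m⁻²·s³·A²) · (kg²·m⁴·s⁻⁶·A⁻⁴) · (kg·m²·s⁻⁴·A⁻²) = kg²·m·s⁻⁵·A⁻³.
Both reduce to kg²·m·s⁻⁵·A⁻³.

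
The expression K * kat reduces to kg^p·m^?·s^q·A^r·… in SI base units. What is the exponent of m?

kat = s⁻¹·mol.
Combining: K·kat = K · (s⁻¹·mol) = s⁻¹·K·mol.
The exponent of m is 0.

0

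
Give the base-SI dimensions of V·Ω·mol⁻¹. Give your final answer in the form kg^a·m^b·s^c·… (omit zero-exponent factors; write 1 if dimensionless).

kg²·m⁴·s⁻⁶·A⁻³·mol⁻¹

V = W/A (potential = power per current),
    = kg·m²·s⁻³·A⁻¹.
Ω = V/A (resistance = voltage per current),
    = kg·m²·s⁻³·A⁻².
Combining: V·Ω·mol⁻¹ = (kg·m²·s⁻³·A⁻¹) · (kg·m²·s⁻³·A⁻²) · mol⁻¹ = kg²·m⁴·s⁻⁶·A⁻³·mol⁻¹.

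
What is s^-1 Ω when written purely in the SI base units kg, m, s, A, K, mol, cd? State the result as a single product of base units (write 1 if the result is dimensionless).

Ω = V/A (resistance = voltage per current),
    = kg·m²·s⁻³·A⁻².
Combining: s⁻¹·Ω = s⁻¹ · (kg·m²·s⁻³·A⁻²) = kg·m²·s⁻⁴·A⁻².

kg·m²·s⁻⁴·A⁻²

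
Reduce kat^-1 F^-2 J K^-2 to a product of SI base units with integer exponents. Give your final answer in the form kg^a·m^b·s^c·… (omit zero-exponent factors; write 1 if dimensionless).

kg³·m⁶·s⁻⁹·A⁻⁴·K⁻²·mol⁻¹

kat = mol/s = s⁻¹·mol (catalytic activity).
So kat⁻¹ = s·mol⁻¹.
F = C/V (capacitance = charge per voltage),
    = A·s/(kg·m²·s⁻³·A⁻¹) (substituting C and V),
    = kg⁻¹·m⁻²·s⁴·A².
So F⁻² = kg²·m⁴·s⁻⁸·A⁻⁴.
J = N·m (work = force × distance),
    = kg·m²·s⁻².
Combining: kat⁻¹·F⁻²·J·K⁻² = (s·mol⁻¹) · (kg²·m⁴·s⁻⁸·A⁻⁴) · (kg·m²·s⁻²) · K⁻² = kg³·m⁶·s⁻⁹·A⁻⁴·K⁻²·mol⁻¹.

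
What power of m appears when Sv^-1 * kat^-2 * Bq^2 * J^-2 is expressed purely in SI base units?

Sv = J/kg (equivalent dose = energy per mass),
    = m²·s⁻².
So Sv⁻¹ = m⁻²·s².
kat = mol/s = s⁻¹·mol (catalytic activity).
So kat⁻² = s²·mol⁻².
Bq = 1/s = s⁻¹ (activity is decays per second).
So Bq² = s⁻².
J = N·m (work = force × distance),
    = kg·m²·s⁻².
So J⁻² = kg⁻²·m⁻⁴·s⁴.
Combining: Sv⁻¹·kat⁻²·Bq²·J⁻² = (m⁻²·s²) · (s²·mol⁻²) · s⁻² · (kg⁻²·m⁻⁴·s⁴) = kg⁻²·m⁻⁶·s⁶·mol⁻².
The exponent of m is -6.

-6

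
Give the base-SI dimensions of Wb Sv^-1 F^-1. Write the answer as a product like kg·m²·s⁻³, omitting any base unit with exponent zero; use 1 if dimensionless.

Wb = kg·m²·s⁻²·A⁻¹.
Sv = m²·s⁻².
So Sv⁻¹ = m⁻²·s².
F = kg⁻¹·m⁻²·s⁴·A².
So F⁻¹ = kg·m²·s⁻⁴·A⁻².
Combining: Wb·Sv⁻¹·F⁻¹ = (kg·m²·s⁻²·A⁻¹) · (m⁻²·s²) · (kg·m²·s⁻⁴·A⁻²) = kg²·m²·s⁻⁴·A⁻³.

kg²·m²·s⁻⁴·A⁻³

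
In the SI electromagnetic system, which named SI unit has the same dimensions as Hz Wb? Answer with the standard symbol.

V

Hz = 1/s = s⁻¹ (frequency is cycles per second).
Wb = V·s (flux: a volt is a weber per second),
    = kg·m²·s⁻²·A⁻¹.
Combining: Hz·Wb = s⁻¹ · (kg·m²·s⁻²·A⁻¹) = kg·m²·s⁻³·A⁻¹.
kg·m²·s⁻³·A⁻¹ is the base-SI form of the volt.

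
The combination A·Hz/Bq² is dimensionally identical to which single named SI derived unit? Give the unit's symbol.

C

Bq = s⁻¹.
So Bq⁻² = s².
Hz = s⁻¹.
Combining: A·Bq⁻²·Hz = A · s² · s⁻¹ = s·A.
s·A is the base-SI form of the coulomb.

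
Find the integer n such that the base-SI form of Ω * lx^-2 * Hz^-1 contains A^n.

Ω = kg·m²·s⁻³·A⁻².
lx = m⁻²·cd.
So lx⁻² = m⁴·cd⁻².
Hz = s⁻¹.
So Hz⁻¹ = s.
Combining: Ω·lx⁻²·Hz⁻¹ = (kg·m²·s⁻³·A⁻²) · (m⁴·cd⁻²) · s = kg·m⁶·s⁻²·A⁻²·cd⁻².
The exponent of A is -2.

-2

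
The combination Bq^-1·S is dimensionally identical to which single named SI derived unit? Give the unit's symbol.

F

Bq = 1/s = s⁻¹ (activity is decays per second).
So Bq⁻¹ = s.
S = 1/Ω (conductance is reciprocal resistance),
    = kg⁻¹·m⁻²·s³·A².
Combining: Bq⁻¹·S = s · (kg⁻¹·m⁻²·s³·A²) = kg⁻¹·m⁻²·s⁴·A².
kg⁻¹·m⁻²·s⁴·A² is the base-SI form of the farad.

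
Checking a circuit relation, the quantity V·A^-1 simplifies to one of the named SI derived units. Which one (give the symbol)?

Ω

V = W/A (potential = power per current),
    = kg·m²·s⁻³·A⁻¹.
Combining: V·A⁻¹ = (kg·m²·s⁻³·A⁻¹) · A⁻¹ = kg·m²·s⁻³·A⁻².
kg·m²·s⁻³·A⁻² is the base-SI form of the ohm.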